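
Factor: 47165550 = 2^1*3^1 *5^2* 89^1*3533^1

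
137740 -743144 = - 605404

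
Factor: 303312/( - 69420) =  - 2^2*5^ ( - 1)*13^( - 1)*71^1= -  284/65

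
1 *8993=8993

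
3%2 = 1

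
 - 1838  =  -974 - 864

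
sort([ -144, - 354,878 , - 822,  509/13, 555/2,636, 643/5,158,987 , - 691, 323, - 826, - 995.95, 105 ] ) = [ - 995.95 , - 826 , - 822, - 691,-354, - 144,509/13,105, 643/5,158,  555/2,323,636,878, 987]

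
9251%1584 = 1331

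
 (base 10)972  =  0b1111001100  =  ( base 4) 33030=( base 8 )1714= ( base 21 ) 246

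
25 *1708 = 42700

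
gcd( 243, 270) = 27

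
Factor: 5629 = 13^1*433^1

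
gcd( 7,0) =7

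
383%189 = 5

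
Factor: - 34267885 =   -  5^1 * 6853577^1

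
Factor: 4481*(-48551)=- 47^1*1033^1 * 4481^1  =  -217557031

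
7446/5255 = 1+ 2191/5255  =  1.42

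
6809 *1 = 6809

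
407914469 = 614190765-206276296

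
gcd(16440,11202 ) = 6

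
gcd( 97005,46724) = 1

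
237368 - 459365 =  - 221997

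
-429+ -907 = -1336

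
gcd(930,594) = 6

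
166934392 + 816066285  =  983000677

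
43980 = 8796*5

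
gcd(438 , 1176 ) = 6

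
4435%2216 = 3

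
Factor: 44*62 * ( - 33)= -90024 = -2^3*3^1*11^2*31^1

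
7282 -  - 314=7596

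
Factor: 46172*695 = 2^2*5^1*7^1 * 17^1*97^1  *  139^1   =  32089540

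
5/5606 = 5/5606 = 0.00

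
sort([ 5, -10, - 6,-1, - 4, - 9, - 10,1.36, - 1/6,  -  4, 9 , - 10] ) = [ - 10 , - 10, - 10, - 9, - 6, - 4, - 4,-1, - 1/6,1.36,5,9]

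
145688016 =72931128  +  72756888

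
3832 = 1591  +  2241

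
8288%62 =42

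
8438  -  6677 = 1761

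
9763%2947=922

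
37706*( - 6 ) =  - 226236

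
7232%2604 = 2024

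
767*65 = 49855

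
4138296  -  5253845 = -1115549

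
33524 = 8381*4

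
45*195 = 8775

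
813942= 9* 90438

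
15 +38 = 53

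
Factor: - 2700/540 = -5 = -  5^1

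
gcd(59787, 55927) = 1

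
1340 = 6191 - 4851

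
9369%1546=93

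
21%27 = 21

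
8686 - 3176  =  5510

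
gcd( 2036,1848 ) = 4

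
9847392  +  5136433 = 14983825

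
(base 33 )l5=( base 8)1272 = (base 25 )12N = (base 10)698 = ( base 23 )178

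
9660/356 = 2415/89 = 27.13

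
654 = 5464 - 4810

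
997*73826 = 73604522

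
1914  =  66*29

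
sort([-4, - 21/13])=[ - 4, - 21/13]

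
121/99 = 11/9 = 1.22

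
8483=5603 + 2880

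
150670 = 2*75335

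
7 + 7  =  14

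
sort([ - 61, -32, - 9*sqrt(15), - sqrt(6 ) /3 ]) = [ - 61 , - 9 *sqrt ( 15) , - 32, - sqrt(6 ) /3]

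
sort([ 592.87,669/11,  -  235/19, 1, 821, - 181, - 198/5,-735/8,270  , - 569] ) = [ - 569, - 181, - 735/8 ,-198/5, - 235/19,1, 669/11,270, 592.87,821]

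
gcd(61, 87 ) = 1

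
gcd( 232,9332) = 4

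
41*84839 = 3478399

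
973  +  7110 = 8083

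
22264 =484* 46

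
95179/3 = 95179/3 = 31726.33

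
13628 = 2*6814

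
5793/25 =231 + 18/25 = 231.72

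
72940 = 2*36470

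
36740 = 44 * 835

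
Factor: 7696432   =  2^4*31^1*59^1*263^1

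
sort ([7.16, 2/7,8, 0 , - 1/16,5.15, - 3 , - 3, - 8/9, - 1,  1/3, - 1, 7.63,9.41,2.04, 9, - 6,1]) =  [ - 6,  -  3, - 3, - 1, - 1, - 8/9,  -  1/16,0 , 2/7, 1/3,1 , 2.04 , 5.15, 7.16,7.63 , 8, 9,9.41 ]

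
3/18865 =3/18865 = 0.00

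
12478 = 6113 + 6365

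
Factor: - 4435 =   -  5^1*887^1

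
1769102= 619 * 2858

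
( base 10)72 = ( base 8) 110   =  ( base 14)52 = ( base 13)57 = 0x48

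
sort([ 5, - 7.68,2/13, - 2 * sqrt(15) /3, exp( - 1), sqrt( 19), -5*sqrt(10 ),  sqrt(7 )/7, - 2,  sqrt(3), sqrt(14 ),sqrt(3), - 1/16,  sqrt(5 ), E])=[-5*sqrt(10 ), - 7.68, - 2 * sqrt( 15 ) /3, - 2, - 1/16,  2/13, exp( - 1), sqrt( 7 )/7,sqrt( 3 ), sqrt(3 ) , sqrt(  5),E,sqrt(14),sqrt(19 ), 5]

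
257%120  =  17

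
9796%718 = 462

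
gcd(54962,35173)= 1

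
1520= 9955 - 8435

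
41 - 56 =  - 15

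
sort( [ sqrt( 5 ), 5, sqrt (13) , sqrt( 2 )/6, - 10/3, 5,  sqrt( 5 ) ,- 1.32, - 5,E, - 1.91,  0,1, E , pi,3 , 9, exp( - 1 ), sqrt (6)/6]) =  [ - 5, - 10/3, - 1.91, - 1.32,0,sqrt(2 )/6 , exp(-1 ), sqrt( 6)/6, 1,  sqrt (5 ),  sqrt(5),E,E, 3,  pi, sqrt(13),  5,  5,9 ]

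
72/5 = 14  +  2/5 = 14.40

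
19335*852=16473420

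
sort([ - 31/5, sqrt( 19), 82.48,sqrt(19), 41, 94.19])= [ -31/5,sqrt(19) , sqrt( 19) , 41, 82.48, 94.19]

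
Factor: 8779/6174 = 2^( - 1)*3^( - 2 )*7^( - 3)*8779^1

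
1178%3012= 1178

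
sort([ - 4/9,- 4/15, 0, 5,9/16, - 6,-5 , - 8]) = [-8  , - 6,-5,-4/9, - 4/15,0, 9/16,5 ] 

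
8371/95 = 8371/95=88.12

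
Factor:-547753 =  - 547753^1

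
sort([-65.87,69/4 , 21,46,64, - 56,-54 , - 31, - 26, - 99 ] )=[-99,-65.87,-56, - 54,-31,  -  26, 69/4, 21, 46, 64 ]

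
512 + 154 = 666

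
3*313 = 939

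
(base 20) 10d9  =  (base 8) 20115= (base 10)8269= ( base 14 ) 3029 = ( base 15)26b4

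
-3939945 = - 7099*555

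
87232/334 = 261 + 29/167 = 261.17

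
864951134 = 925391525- 60440391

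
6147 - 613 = 5534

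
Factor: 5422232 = 2^3 * 677779^1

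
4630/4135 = 1  +  99/827 = 1.12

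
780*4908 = 3828240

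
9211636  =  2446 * 3766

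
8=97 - 89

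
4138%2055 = 28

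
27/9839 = 27/9839=0.00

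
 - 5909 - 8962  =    -  14871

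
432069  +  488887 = 920956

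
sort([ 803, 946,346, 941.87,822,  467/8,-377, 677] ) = [ - 377,  467/8, 346,677, 803, 822, 941.87,946 ]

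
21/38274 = 7/12758 = 0.00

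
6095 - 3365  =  2730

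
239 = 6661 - 6422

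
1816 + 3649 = 5465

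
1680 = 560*3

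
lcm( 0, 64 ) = 0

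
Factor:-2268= - 2^2*3^4*7^1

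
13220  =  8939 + 4281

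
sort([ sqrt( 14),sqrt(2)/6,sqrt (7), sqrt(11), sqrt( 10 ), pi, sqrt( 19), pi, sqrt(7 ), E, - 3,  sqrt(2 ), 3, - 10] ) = [ - 10, - 3,  sqrt(2)/6, sqrt( 2 ) , sqrt( 7 ), sqrt( 7), E, 3, pi,  pi, sqrt(10), sqrt ( 11),sqrt ( 14),sqrt (19 )]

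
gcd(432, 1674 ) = 54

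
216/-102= - 36/17 = - 2.12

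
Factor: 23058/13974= 3843/2329 = 3^2*7^1 * 17^ ( - 1)*61^1 * 137^( - 1) 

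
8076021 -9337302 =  - 1261281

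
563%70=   3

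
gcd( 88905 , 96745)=5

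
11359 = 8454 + 2905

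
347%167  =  13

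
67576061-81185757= -13609696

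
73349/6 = 73349/6 = 12224.83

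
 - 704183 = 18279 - 722462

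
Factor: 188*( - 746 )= -140248  =  -2^3 * 47^1 *373^1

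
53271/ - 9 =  - 5919 + 0/1 = - 5919.00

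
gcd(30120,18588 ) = 12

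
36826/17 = 2166 + 4/17 = 2166.24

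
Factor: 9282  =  2^1*3^1*7^1 * 13^1*17^1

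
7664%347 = 30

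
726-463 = 263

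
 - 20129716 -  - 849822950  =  829693234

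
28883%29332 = 28883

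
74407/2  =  37203+1/2 = 37203.50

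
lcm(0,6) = 0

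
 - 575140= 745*( - 772 )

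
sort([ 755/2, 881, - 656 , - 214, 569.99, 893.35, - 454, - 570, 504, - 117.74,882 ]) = [ - 656,-570, -454 , - 214, - 117.74, 755/2 , 504, 569.99, 881,  882,  893.35 ] 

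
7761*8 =62088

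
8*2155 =17240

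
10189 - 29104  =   - 18915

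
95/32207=95/32207=0.00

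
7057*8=56456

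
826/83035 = 826/83035 = 0.01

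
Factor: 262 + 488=750 = 2^1*3^1*5^3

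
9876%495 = 471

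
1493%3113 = 1493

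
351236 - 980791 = - 629555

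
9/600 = 3/200= 0.01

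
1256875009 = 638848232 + 618026777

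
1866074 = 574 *3251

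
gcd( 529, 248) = 1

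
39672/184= 215 + 14/23 = 215.61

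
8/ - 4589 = -8/4589 = - 0.00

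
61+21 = 82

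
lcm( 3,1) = 3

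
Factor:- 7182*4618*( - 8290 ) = 2^3 * 3^3*5^1*7^1*19^1  *  829^1 * 2309^1  =  274950086040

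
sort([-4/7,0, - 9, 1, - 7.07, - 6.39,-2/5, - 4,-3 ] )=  [ - 9 ,  -  7.07 , - 6.39, - 4,-3, - 4/7, - 2/5, 0, 1]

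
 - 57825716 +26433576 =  - 31392140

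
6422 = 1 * 6422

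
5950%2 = 0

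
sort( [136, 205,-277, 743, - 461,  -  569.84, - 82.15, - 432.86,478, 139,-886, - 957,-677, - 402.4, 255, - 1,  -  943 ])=[ - 957 , -943, - 886, -677, - 569.84, - 461,-432.86, - 402.4 , - 277, - 82.15,- 1, 136, 139, 205, 255,478, 743] 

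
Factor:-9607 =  - 13^1*739^1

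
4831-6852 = - 2021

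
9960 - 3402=6558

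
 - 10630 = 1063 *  ( - 10 ) 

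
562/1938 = 281/969 = 0.29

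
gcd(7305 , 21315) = 15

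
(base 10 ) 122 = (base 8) 172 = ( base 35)3h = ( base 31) 3T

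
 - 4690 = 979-5669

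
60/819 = 20/273= 0.07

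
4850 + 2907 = 7757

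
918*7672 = 7042896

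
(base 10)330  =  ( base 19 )H7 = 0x14a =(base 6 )1310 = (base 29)bb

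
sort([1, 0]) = [ 0,1]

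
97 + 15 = 112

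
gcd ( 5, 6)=1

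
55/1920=11/384 = 0.03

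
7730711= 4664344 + 3066367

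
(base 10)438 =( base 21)KI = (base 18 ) 166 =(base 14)234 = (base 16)1B6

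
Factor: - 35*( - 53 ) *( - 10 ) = - 18550 = - 2^1*5^2*7^1*53^1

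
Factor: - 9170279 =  - 109^1 * 84131^1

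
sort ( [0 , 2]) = [0,2 ]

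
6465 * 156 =1008540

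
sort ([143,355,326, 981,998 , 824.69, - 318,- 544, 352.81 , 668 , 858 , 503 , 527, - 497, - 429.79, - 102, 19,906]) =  [ - 544, - 497 ,- 429.79 ,- 318,-102 , 19, 143 , 326 , 352.81  ,  355,503,527,668,  824.69, 858 , 906 , 981, 998 ] 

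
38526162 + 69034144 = 107560306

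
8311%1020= 151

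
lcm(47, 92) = 4324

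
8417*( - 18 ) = -151506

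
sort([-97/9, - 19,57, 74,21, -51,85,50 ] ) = [ -51,-19 , - 97/9 , 21,50 , 57, 74,85] 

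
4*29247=116988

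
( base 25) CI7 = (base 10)7957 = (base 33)7A4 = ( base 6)100501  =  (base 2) 1111100010101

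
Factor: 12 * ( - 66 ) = -2^3 * 3^2*11^1 = - 792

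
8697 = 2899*3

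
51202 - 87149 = - 35947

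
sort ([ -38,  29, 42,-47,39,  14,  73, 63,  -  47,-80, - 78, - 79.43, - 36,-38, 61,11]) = [-80, - 79.43 , - 78,-47, - 47, -38, - 38 , - 36,11,  14, 29,39  ,  42,61,  63,  73]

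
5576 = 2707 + 2869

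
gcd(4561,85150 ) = 1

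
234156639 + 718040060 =952196699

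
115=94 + 21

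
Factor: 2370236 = 2^2*11^1*103^1 * 523^1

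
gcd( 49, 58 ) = 1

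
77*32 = 2464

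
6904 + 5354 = 12258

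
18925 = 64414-45489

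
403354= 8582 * 47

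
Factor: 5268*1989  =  2^2*3^3*13^1*17^1*439^1 = 10478052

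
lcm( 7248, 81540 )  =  326160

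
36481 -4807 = 31674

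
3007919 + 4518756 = 7526675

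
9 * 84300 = 758700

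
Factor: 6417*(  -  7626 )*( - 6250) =2^2*3^3 *5^5*23^1*31^2*41^1 =305850262500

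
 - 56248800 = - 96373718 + 40124918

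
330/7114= 165/3557 =0.05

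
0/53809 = 0 = 0.00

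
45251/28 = 1616+3/28 = 1616.11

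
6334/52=3167/26 = 121.81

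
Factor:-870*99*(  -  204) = 17570520 = 2^3*3^4*5^1*11^1*17^1*29^1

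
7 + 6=13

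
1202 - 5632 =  - 4430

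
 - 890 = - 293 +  - 597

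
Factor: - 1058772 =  - 2^2*3^1*11^1 * 13^1*617^1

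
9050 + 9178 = 18228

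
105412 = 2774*38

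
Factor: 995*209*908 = 2^2*5^1* 11^1*19^1*199^1*227^1 = 188823140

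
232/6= 116/3 =38.67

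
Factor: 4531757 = 449^1*10093^1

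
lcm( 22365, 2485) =22365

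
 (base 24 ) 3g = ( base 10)88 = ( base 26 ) 3a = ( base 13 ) 6a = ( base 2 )1011000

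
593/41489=593/41489 = 0.01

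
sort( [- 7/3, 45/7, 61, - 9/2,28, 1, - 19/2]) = [ - 19/2, - 9/2, - 7/3 , 1, 45/7,28,61 ]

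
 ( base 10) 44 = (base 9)48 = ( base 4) 230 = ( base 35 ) 19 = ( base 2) 101100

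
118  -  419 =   -  301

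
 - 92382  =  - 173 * 534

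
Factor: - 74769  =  -3^1*24923^1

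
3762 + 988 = 4750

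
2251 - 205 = 2046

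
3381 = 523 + 2858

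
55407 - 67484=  - 12077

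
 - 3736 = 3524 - 7260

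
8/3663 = 8/3663 =0.00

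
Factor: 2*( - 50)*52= -5200 = - 2^4*5^2*13^1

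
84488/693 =84488/693 = 121.92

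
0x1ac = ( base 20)118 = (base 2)110101100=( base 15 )1d8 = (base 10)428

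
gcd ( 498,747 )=249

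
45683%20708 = 4267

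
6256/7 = 893 + 5/7 =893.71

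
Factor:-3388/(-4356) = 7/9 = 3^(-2)*7^1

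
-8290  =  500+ - 8790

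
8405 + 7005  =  15410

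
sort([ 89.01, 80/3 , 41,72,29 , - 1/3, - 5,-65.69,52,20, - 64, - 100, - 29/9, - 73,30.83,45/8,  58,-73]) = [-100,-73, - 73, - 65.69,-64, - 5, - 29/9 , - 1/3, 45/8,  20,80/3, 29,30.83,41,52,58,  72,89.01] 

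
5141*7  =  35987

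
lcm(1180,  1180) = 1180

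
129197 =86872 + 42325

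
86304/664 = 129 + 81/83 = 129.98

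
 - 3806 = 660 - 4466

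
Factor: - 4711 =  - 7^1*673^1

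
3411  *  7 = 23877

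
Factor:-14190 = -2^1*3^1 * 5^1*11^1*43^1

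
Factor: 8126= 2^1 * 17^1*239^1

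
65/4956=65/4956 = 0.01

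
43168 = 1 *43168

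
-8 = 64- 72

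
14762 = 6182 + 8580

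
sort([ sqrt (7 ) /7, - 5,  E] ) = [ - 5,sqrt( 7)/7, E] 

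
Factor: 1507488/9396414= 251248/1566069=2^4*3^ (  -  1)*41^1*73^ ( - 1 )*383^1*7151^( - 1)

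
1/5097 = 1/5097 = 0.00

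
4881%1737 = 1407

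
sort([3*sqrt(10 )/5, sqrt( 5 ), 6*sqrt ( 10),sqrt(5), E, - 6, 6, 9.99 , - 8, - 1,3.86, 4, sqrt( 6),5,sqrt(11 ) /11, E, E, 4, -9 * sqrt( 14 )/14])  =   [ -8,  -  6,  -  9 * sqrt( 14)/14, - 1,  sqrt( 11)/11, 3 * sqrt( 10 )/5,  sqrt( 5 ), sqrt(5),  sqrt(6), E,E , E, 3.86,4, 4,  5,6, 9.99,6* sqrt( 10)]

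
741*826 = 612066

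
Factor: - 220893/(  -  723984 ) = 73631/241328 = 2^ (  -  4 )*29^1 * 2539^1*15083^(-1 )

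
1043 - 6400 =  - 5357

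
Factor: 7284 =2^2*3^1*607^1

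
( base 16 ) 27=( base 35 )14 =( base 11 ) 36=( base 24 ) 1F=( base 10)39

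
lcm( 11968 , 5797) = 371008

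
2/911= 2/911 = 0.00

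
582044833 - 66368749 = 515676084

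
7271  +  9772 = 17043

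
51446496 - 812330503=  -  760884007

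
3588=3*1196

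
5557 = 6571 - 1014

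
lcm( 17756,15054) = 692484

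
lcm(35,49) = 245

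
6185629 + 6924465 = 13110094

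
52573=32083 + 20490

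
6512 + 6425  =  12937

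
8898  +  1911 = 10809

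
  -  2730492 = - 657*4156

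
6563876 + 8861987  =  15425863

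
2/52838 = 1/26419 = 0.00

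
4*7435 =29740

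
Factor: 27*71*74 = 2^1*3^3*37^1 * 71^1 = 141858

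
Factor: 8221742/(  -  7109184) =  - 4110871/3554592 =-2^(-5 )*3^(-1)*61^(-1 )*349^1* 607^(- 1) * 11779^1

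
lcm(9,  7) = 63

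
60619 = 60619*1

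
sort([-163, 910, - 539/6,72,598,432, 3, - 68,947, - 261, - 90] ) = [ - 261, -163, - 90 , - 539/6  , - 68,3,72 , 432,598, 910 , 947]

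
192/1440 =2/15=0.13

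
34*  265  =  9010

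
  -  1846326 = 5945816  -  7792142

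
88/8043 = 88/8043 =0.01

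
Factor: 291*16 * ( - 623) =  - 2^4*3^1* 7^1* 89^1 * 97^1 = -2900688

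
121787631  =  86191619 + 35596012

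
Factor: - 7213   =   - 7213^1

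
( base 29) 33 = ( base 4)1122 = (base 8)132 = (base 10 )90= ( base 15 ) 60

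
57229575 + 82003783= 139233358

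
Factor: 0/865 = 0^1 =0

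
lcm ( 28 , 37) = 1036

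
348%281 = 67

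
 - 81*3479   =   - 281799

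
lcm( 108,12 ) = 108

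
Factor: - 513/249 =  -  3^2*19^1*83^( - 1) = -  171/83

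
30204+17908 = 48112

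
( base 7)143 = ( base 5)310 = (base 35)2a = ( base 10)80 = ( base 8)120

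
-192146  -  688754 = - 880900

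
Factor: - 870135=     -  3^1* 5^1*7^1*8287^1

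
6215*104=646360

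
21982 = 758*29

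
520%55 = 25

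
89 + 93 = 182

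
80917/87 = 80917/87 = 930.08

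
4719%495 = 264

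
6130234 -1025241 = 5104993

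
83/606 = 83/606 = 0.14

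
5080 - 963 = 4117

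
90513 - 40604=49909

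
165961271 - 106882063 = 59079208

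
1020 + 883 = 1903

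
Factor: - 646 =  -  2^1*17^1 * 19^1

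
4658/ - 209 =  - 23 + 149/209=-  22.29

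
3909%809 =673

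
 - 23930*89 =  - 2129770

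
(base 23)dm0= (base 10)7383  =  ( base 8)16327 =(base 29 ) 8MH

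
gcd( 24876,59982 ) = 6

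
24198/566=42 + 213/283= 42.75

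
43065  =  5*8613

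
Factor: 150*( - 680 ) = -2^4*3^1*5^3*17^1  =  - 102000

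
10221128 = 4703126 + 5518002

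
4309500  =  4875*884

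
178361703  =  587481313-409119610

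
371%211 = 160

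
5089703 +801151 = 5890854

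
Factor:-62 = - 2^1*31^1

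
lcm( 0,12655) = 0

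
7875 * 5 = 39375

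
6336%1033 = 138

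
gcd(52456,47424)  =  8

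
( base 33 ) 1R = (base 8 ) 74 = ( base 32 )1s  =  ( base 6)140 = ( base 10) 60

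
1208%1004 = 204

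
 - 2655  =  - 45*59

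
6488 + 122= 6610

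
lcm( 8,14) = 56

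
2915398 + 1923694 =4839092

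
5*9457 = 47285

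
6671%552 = 47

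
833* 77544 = 64594152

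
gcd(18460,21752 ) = 4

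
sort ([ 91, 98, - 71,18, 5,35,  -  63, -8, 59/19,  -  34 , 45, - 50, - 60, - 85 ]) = [- 85, - 71, - 63,  -  60, - 50,-34 , - 8, 59/19 , 5, 18, 35, 45,91 , 98 ]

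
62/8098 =31/4049 =0.01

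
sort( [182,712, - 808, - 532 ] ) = [- 808, - 532, 182,  712 ]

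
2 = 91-89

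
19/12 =1+7/12 = 1.58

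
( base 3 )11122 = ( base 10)125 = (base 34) 3n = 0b1111101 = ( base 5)1000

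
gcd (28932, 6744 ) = 12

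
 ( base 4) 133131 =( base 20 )50D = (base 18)63F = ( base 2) 11111011101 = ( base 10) 2013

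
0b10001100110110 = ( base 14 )33dc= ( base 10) 9014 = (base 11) 6855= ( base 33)895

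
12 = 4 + 8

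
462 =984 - 522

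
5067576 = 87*58248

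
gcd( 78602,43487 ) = 1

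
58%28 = 2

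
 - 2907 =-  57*51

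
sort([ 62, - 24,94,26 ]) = [ - 24,26, 62,94]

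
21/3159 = 7/1053 = 0.01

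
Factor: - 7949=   -  7949^1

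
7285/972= 7+ 481/972 = 7.49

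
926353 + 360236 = 1286589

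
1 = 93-92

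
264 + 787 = 1051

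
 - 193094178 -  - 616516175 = 423421997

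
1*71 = 71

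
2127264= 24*88636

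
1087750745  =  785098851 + 302651894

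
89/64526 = 89/64526 = 0.00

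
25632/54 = 1424/3  =  474.67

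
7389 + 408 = 7797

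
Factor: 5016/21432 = 11^1 * 47^(  -  1) = 11/47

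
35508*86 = 3053688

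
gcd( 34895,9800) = 35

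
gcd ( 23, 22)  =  1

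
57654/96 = 9609/16 = 600.56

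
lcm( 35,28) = 140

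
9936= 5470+4466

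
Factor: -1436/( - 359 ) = 2^2=4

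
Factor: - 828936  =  - 2^3*3^2*29^1*397^1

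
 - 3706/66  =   - 57+28/33=- 56.15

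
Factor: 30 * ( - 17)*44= - 2^3*3^1*5^1*11^1*17^1= - 22440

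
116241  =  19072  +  97169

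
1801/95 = 18+91/95 =18.96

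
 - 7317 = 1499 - 8816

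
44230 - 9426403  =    -  9382173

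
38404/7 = 5486 + 2/7 = 5486.29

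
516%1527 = 516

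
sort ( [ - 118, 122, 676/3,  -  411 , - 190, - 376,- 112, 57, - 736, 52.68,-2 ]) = [ - 736, - 411, - 376, - 190, - 118, - 112, - 2 , 52.68, 57, 122 , 676/3 ]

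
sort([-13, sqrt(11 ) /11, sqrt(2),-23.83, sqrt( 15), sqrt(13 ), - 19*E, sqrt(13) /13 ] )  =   [ - 19*E,-23.83,-13,sqrt( 13)/13, sqrt(11) /11, sqrt(2 ), sqrt(13),sqrt(15) ]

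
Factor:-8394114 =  - 2^1*3^1*1399019^1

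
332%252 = 80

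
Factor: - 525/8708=  -  2^( - 2)*3^1*5^2*311^ ( - 1 ) = - 75/1244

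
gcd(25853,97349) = 1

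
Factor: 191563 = 191563^1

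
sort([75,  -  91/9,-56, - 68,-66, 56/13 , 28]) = [ -68, - 66,-56,  -  91/9,56/13, 28 , 75] 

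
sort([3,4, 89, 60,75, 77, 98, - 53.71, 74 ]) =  [ - 53.71,3,4, 60, 74,75 , 77, 89,98]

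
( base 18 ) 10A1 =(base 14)2297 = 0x177d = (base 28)7il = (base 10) 6013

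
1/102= 1/102 = 0.01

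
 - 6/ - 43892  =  3/21946 = 0.00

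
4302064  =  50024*86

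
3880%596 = 304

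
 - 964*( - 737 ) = 710468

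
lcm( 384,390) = 24960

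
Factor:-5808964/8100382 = -2904482/4050191 =- 2^1*7^1*207463^1*4050191^( - 1 ) 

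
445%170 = 105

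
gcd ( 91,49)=7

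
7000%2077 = 769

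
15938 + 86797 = 102735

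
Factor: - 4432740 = -2^2*3^1*5^1*13^1*5683^1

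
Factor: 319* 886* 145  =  2^1 * 5^1 *11^1*29^2*443^1 = 40981930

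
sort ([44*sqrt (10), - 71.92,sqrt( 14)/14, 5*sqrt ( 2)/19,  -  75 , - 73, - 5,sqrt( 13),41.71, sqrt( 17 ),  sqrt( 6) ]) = [ - 75, - 73,-71.92, - 5, sqrt( 14)/14,  5*sqrt(2)/19 , sqrt(6), sqrt( 13),  sqrt ( 17 ),  41.71,44*sqrt( 10 )]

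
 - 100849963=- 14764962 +  -  86085001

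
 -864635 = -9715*89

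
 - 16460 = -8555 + -7905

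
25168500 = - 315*( - 79900)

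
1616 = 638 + 978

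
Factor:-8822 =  - 2^1*11^1*401^1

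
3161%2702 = 459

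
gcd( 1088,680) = 136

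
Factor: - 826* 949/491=  -  2^1*7^1*13^1*59^1 * 73^1*491^ ( - 1) = - 783874/491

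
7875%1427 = 740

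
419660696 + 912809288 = 1332469984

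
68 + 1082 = 1150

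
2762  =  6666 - 3904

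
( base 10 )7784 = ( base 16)1E68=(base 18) 1608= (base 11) 5937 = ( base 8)17150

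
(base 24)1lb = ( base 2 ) 10001000011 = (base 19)308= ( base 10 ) 1091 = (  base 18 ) 36b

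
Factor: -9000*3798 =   -  2^4*3^4*5^3*211^1 =- 34182000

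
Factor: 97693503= 3^1*1787^1*18223^1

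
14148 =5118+9030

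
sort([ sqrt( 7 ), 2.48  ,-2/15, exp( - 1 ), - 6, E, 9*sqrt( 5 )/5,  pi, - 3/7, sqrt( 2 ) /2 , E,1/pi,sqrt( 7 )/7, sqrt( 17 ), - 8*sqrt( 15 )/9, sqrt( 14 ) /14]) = [ - 6, - 8*sqrt( 15 ) /9,  -  3/7 , - 2/15,sqrt( 14 )/14, 1/pi,exp( - 1), sqrt (7) /7, sqrt( 2)/2,2.48,sqrt(7 ), E , E, pi, 9*sqrt(5)/5, sqrt( 17) ] 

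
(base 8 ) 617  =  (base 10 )399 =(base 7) 1110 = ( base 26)f9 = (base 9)483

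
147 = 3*49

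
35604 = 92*387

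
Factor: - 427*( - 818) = 2^1*7^1*61^1*409^1 =349286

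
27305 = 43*635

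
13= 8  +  5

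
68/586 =34/293 = 0.12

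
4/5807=4/5807=0.00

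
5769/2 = 2884 + 1/2= 2884.50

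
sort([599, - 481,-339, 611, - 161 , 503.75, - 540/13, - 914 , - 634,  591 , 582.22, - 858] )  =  [ - 914, -858,  -  634, - 481 ,-339, - 161, - 540/13 , 503.75,  582.22, 591,  599, 611]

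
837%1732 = 837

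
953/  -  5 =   -  953/5=- 190.60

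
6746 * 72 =485712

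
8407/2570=8407/2570 = 3.27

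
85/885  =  17/177 = 0.10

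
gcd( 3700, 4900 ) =100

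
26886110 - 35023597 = - 8137487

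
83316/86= 968 + 34/43= 968.79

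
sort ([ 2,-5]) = [-5, 2] 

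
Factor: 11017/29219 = 23/61 = 23^1*61^( - 1) 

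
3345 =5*669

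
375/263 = 1 + 112/263 = 1.43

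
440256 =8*55032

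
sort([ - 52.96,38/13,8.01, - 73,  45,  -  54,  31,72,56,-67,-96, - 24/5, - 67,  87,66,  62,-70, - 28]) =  [ -96, - 73, - 70 , - 67 , - 67, - 54,  -  52.96, - 28, - 24/5, 38/13,8.01, 31,45, 56,62, 66,72,  87]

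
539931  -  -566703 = 1106634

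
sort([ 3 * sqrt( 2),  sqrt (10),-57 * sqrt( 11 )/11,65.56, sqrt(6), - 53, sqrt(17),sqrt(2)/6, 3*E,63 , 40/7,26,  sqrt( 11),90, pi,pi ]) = [ - 53,-57  *sqrt(11)/11,sqrt(2) /6,sqrt ( 6),pi, pi,sqrt(10),sqrt( 11 ),sqrt( 17), 3*sqrt(2) , 40/7,3*E,  26, 63,65.56,90 ]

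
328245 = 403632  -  75387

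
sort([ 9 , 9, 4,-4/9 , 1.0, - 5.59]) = [  -  5.59, - 4/9, 1.0,4, 9,9] 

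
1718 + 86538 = 88256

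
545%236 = 73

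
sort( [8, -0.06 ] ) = [ - 0.06,8 ] 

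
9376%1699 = 881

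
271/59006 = 271/59006=0.00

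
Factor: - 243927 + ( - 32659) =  - 2^1*41^1*3373^1=- 276586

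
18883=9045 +9838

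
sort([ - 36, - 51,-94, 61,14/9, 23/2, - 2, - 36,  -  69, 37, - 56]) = [ - 94,  -  69, - 56,-51, - 36 ,- 36,-2, 14/9,23/2,  37,61] 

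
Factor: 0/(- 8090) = 0=0^1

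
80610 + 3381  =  83991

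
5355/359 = 5355/359 = 14.92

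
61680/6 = 10280 = 10280.00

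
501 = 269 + 232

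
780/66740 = 39/3337 = 0.01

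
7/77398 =7/77398 = 0.00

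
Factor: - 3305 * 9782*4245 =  - 2^1 * 3^1* 5^2*67^1*73^1*283^1*661^1 =- 137238769950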